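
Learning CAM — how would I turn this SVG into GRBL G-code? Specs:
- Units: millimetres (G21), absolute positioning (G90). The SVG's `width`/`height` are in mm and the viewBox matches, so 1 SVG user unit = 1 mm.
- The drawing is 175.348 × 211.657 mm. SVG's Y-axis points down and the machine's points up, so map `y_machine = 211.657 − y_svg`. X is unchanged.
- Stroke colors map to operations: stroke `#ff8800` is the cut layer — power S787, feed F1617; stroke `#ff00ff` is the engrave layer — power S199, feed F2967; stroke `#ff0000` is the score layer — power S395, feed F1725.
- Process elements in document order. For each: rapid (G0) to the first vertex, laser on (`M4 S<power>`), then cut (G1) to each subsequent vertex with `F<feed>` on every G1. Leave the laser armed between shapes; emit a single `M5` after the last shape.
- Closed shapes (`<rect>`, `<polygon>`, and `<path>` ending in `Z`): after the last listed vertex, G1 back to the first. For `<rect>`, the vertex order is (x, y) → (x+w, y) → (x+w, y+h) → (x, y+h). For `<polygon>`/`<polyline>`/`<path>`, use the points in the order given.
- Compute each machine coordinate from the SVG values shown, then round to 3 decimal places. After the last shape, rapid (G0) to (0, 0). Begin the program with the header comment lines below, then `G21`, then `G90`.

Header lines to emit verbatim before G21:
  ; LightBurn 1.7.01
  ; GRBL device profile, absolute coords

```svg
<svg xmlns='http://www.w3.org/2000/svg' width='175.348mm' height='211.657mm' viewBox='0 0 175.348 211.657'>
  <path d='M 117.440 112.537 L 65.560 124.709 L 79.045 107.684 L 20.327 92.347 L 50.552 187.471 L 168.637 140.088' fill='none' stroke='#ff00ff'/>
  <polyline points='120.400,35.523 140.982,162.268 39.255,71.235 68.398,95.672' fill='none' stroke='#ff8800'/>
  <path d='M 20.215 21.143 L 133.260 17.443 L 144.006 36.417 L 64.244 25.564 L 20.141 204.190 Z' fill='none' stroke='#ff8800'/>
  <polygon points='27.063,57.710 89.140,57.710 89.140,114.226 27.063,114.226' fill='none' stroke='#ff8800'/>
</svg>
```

; LightBurn 1.7.01
; GRBL device profile, absolute coords
G21
G90
G0 X117.440 Y99.120
M4 S199
G1 X65.560 Y86.948 F2967
G1 X79.045 Y103.973 F2967
G1 X20.327 Y119.310 F2967
G1 X50.552 Y24.186 F2967
G1 X168.637 Y71.569 F2967
G0 X120.400 Y176.134
M4 S787
G1 X140.982 Y49.389 F1617
G1 X39.255 Y140.422 F1617
G1 X68.398 Y115.985 F1617
G0 X20.215 Y190.514
M4 S787
G1 X133.260 Y194.214 F1617
G1 X144.006 Y175.240 F1617
G1 X64.244 Y186.093 F1617
G1 X20.141 Y7.467 F1617
G1 X20.215 Y190.514 F1617
G0 X27.063 Y153.947
M4 S787
G1 X89.140 Y153.947 F1617
G1 X89.140 Y97.431 F1617
G1 X27.063 Y97.431 F1617
G1 X27.063 Y153.947 F1617
M5
G0 X0.000 Y0.000

1 u = 1 mm; y_m = 211.657 − y.

[1] `<path>` open polyline, #ff00ff→engrave S199 F2967: (117.440,99.120) → (65.560,86.948) → (79.045,103.973) → (20.327,119.310) → (50.552,24.186) → (168.637,71.569)

[2] `<polyline>` open polyline, #ff8800→cut S787 F1617: (120.400,176.134) → (140.982,49.389) → (39.255,140.422) → (68.398,115.985)

[3] `<path>` closed polygon, #ff8800→cut S787 F1617: (20.215,190.514) → (133.260,194.214) → (144.006,175.240) → (64.244,186.093) → (20.141,7.467) → (20.215,190.514) (closed)

[4] `<polygon>` rectangle, #ff8800→cut S787 F1617: (27.063,153.947) → (89.140,153.947) → (89.140,97.431) → (27.063,97.431) → (27.063,153.947) (closed)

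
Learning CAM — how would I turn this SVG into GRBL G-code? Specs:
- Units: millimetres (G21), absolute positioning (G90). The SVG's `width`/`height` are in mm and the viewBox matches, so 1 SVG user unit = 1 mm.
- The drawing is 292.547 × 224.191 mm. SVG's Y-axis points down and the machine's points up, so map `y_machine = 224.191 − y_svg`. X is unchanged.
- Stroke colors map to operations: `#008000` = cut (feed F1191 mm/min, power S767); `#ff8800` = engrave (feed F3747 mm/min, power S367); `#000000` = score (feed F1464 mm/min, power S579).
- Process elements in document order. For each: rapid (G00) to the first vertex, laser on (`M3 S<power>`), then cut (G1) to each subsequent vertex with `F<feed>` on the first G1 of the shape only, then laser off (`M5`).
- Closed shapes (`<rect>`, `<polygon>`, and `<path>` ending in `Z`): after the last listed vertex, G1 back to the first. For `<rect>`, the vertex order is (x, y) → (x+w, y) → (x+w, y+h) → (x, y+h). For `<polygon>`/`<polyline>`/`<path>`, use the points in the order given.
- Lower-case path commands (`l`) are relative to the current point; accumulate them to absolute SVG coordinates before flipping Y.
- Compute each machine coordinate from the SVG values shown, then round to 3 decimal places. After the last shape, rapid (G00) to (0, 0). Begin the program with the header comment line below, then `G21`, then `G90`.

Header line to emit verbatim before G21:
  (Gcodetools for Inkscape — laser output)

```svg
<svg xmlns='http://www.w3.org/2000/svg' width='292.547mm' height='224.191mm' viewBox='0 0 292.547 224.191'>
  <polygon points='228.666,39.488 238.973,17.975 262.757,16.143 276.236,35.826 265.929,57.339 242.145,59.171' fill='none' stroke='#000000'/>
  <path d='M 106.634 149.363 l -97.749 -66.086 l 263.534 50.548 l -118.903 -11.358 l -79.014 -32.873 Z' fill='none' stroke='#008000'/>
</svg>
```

(Gcodetools for Inkscape — laser output)
G21
G90
G00 X228.666 Y184.703
M3 S579
G1 X238.973 Y206.216 F1464
G1 X262.757 Y208.048
G1 X276.236 Y188.365
G1 X265.929 Y166.852
G1 X242.145 Y165.020
G1 X228.666 Y184.703
M5
G00 X106.634 Y74.828
M3 S767
G1 X8.885 Y140.914 F1191
G1 X272.419 Y90.366
G1 X153.516 Y101.724
G1 X74.502 Y134.597
G1 X106.634 Y74.828
M5
G00 X0.000 Y0.000

Since the viewBox matches the mm dimensions, user units are millimetres directly. The only transform is the Y-flip y_m = 224.191 − y_svg.

Shape 1 is a regular polygon drawn with `<polygon>`. Its stroke #000000 means score at S579, F1464. After flipping Y the toolpath is (228.666,184.703) → (238.973,206.216) → (262.757,208.048) → (276.236,188.365) → (265.929,166.852) → (242.145,165.020) → (228.666,184.703), returning to the start.

Shape 2 is a closed polygon drawn with `<path>`. Its stroke #008000 means cut at S767, F1191. After flipping Y the toolpath is (106.634,74.828) → (8.885,140.914) → (272.419,90.366) → (153.516,101.724) → (74.502,134.597) → (106.634,74.828), returning to the start.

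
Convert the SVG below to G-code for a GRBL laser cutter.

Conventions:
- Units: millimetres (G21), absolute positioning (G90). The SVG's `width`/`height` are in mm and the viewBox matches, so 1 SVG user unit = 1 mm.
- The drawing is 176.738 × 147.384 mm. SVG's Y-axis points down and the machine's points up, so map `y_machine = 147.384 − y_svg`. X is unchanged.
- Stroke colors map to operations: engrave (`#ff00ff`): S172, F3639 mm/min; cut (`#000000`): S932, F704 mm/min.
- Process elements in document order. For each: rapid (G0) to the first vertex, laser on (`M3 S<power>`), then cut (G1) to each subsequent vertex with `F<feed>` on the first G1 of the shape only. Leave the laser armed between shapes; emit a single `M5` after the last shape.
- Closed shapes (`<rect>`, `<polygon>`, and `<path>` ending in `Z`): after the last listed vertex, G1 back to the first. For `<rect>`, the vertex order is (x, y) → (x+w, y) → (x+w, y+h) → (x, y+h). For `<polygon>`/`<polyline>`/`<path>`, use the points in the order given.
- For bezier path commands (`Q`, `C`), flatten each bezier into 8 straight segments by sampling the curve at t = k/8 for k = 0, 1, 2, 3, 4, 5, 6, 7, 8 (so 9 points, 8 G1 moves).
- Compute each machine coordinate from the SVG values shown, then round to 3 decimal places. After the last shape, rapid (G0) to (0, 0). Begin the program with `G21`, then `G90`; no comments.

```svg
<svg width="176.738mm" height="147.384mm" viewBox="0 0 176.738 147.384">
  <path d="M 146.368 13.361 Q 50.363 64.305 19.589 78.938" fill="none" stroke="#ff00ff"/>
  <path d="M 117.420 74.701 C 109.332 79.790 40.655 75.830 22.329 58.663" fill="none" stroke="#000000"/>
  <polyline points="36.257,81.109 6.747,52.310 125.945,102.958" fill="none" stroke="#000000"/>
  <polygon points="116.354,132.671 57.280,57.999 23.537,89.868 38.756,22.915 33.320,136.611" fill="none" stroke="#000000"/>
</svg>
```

G21
G90
G0 X146.368 Y134.023
M3 S172
G1 X123.386 Y121.854 F3639
G1 X102.442 Y110.820
G1 X83.537 Y100.921
G1 X66.671 Y92.157
G1 X51.843 Y84.527
G1 X39.053 Y78.032
G1 X28.302 Y72.672
G1 X19.589 Y68.446
G0 X117.420 Y72.683
M3 S932
G1 X111.764 Y71.207 F704
G1 X101.727 Y70.628
G1 X88.610 Y70.995
G1 X73.714 Y72.356
G1 X58.337 Y74.761
G1 X43.781 Y78.257
G1 X31.345 Y82.894
G1 X22.329 Y88.721
G0 X36.257 Y66.275
M3 S932
G1 X6.747 Y95.074 F704
G1 X125.945 Y44.426
G0 X116.354 Y14.713
M3 S932
G1 X57.280 Y89.385 F704
G1 X23.537 Y57.516
G1 X38.756 Y124.469
G1 X33.320 Y10.773
G1 X116.354 Y14.713
M5
G0 X0.000 Y0.000

Since the viewBox matches the mm dimensions, user units are millimetres directly. The only transform is the Y-flip y_m = 147.384 − y_svg.

Shape 1 is a quadratic bezier drawn with `<path>`. Its stroke #ff00ff means engrave at S172, F3639. After flipping Y the toolpath is (146.368,134.023) → (123.386,121.854) → (102.442,110.820) → (83.537,100.921) → (66.671,92.157) → (51.843,84.527) → (39.053,78.032) → (28.302,72.672) → (19.589,68.446).

Shape 2 is a cubic bezier drawn with `<path>`. Its stroke #000000 means cut at S932, F704. After flipping Y the toolpath is (117.420,72.683) → (111.764,71.207) → (101.727,70.628) → (88.610,70.995) → (73.714,72.356) → (58.337,74.761) → (43.781,78.257) → (31.345,82.894) → (22.329,88.721).

Shape 3 is a open polyline drawn with `<polyline>`. Its stroke #000000 means cut at S932, F704. After flipping Y the toolpath is (36.257,66.275) → (6.747,95.074) → (125.945,44.426).

Shape 4 is a closed polygon drawn with `<polygon>`. Its stroke #000000 means cut at S932, F704. After flipping Y the toolpath is (116.354,14.713) → (57.280,89.385) → (23.537,57.516) → (38.756,124.469) → (33.320,10.773) → (116.354,14.713), returning to the start.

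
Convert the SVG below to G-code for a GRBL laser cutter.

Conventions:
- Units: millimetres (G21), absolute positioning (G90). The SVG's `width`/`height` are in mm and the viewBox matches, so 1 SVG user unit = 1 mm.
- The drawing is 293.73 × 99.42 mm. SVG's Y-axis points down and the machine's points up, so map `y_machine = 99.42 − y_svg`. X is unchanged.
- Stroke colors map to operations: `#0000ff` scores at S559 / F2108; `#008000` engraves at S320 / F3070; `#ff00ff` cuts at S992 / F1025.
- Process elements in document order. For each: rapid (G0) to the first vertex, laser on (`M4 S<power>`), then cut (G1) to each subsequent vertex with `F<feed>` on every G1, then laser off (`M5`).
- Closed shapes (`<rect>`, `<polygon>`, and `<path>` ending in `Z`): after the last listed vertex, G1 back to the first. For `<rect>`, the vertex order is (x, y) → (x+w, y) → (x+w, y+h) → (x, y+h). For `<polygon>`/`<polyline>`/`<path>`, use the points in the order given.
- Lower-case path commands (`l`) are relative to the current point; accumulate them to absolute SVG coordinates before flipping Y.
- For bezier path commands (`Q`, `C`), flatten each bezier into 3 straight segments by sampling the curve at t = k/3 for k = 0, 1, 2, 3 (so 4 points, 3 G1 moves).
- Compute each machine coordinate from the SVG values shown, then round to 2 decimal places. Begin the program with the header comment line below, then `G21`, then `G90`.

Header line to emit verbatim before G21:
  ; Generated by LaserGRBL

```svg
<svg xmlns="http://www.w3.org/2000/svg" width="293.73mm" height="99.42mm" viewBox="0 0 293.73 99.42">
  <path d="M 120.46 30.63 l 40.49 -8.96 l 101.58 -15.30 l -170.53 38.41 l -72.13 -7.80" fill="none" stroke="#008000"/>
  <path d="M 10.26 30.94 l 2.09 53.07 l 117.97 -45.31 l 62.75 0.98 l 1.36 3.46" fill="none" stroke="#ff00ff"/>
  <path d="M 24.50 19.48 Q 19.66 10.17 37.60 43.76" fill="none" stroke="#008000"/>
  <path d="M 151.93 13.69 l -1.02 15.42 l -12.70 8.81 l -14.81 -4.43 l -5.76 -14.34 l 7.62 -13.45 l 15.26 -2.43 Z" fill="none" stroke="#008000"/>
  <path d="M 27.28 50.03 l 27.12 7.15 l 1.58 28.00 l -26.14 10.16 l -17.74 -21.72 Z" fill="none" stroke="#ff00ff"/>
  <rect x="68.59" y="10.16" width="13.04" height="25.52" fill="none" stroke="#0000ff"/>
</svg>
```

; Generated by LaserGRBL
G21
G90
G0 X120.46 Y68.79
M4 S320
G1 X160.95 Y77.75 F3070
G1 X262.53 Y93.05 F3070
G1 X92.00 Y54.64 F3070
G1 X19.87 Y62.44 F3070
M5
G0 X10.26 Y68.48
M4 S992
G1 X12.35 Y15.41 F1025
G1 X130.32 Y60.72 F1025
G1 X193.07 Y59.74 F1025
G1 X194.43 Y56.28 F1025
M5
G0 X24.50 Y79.94
M4 S320
G1 X23.80 Y81.38 F3070
G1 X28.17 Y73.29 F3070
G1 X37.60 Y55.66 F3070
M5
G0 X151.93 Y85.73
M4 S320
G1 X150.91 Y70.31 F3070
G1 X138.21 Y61.50 F3070
G1 X123.40 Y65.93 F3070
G1 X117.64 Y80.27 F3070
G1 X125.26 Y93.72 F3070
G1 X140.52 Y96.15 F3070
G1 X151.93 Y85.73 F3070
M5
G0 X27.28 Y49.39
M4 S992
G1 X54.40 Y42.24 F1025
G1 X55.98 Y14.24 F1025
G1 X29.84 Y4.08 F1025
G1 X12.10 Y25.80 F1025
G1 X27.28 Y49.39 F1025
M5
G0 X68.59 Y89.26
M4 S559
G1 X81.63 Y89.26 F2108
G1 X81.63 Y63.74 F2108
G1 X68.59 Y63.74 F2108
G1 X68.59 Y89.26 F2108
M5

viewBox `0 0 293.73 99.42` with mm width/height → 1 unit = 1 mm. Flip: y_m = 99.42 − y_svg.

**Shape 1** — `<path>` open polyline, stroke `#008000` → engrave (S320, F3070). Machine vertices: (120.46,68.79) → (160.95,77.75) → (262.53,93.05) → (92.00,54.64) → (19.87,62.44). Open path.

**Shape 2** — `<path>` open polyline, stroke `#ff00ff` → cut (S992, F1025). Machine vertices: (10.26,68.48) → (12.35,15.41) → (130.32,60.72) → (193.07,59.74) → (194.43,56.28). Open path.

**Shape 3** — `<path>` quadratic bezier, stroke `#008000` → engrave (S320, F3070). Control points (SVG): P0=(24.50,19.48), P1=(19.66,10.17), P2=(37.60,43.76); sampled at t=k/3. Machine vertices: (24.50,79.94) → (23.80,81.38) → (28.17,73.29) → (37.60,55.66). Open path.

**Shape 4** — `<path>` regular polygon, stroke `#008000` → engrave (S320, F3070). Machine vertices: (151.93,85.73) → (150.91,70.31) → (138.21,61.50) → (123.40,65.93) → (117.64,80.27) → (125.26,93.72) → (140.52,96.15) → (151.93,85.73). Closed: final G1 returns to the first vertex.

**Shape 5** — `<path>` regular polygon, stroke `#ff00ff` → cut (S992, F1025). Machine vertices: (27.28,49.39) → (54.40,42.24) → (55.98,14.24) → (29.84,4.08) → (12.10,25.80) → (27.28,49.39). Closed: final G1 returns to the first vertex.

**Shape 6** — `<rect>` rectangle, stroke `#0000ff` → score (S559, F2108). Machine vertices: (68.59,89.26) → (81.63,89.26) → (81.63,63.74) → (68.59,63.74) → (68.59,89.26). Closed: final G1 returns to the first vertex.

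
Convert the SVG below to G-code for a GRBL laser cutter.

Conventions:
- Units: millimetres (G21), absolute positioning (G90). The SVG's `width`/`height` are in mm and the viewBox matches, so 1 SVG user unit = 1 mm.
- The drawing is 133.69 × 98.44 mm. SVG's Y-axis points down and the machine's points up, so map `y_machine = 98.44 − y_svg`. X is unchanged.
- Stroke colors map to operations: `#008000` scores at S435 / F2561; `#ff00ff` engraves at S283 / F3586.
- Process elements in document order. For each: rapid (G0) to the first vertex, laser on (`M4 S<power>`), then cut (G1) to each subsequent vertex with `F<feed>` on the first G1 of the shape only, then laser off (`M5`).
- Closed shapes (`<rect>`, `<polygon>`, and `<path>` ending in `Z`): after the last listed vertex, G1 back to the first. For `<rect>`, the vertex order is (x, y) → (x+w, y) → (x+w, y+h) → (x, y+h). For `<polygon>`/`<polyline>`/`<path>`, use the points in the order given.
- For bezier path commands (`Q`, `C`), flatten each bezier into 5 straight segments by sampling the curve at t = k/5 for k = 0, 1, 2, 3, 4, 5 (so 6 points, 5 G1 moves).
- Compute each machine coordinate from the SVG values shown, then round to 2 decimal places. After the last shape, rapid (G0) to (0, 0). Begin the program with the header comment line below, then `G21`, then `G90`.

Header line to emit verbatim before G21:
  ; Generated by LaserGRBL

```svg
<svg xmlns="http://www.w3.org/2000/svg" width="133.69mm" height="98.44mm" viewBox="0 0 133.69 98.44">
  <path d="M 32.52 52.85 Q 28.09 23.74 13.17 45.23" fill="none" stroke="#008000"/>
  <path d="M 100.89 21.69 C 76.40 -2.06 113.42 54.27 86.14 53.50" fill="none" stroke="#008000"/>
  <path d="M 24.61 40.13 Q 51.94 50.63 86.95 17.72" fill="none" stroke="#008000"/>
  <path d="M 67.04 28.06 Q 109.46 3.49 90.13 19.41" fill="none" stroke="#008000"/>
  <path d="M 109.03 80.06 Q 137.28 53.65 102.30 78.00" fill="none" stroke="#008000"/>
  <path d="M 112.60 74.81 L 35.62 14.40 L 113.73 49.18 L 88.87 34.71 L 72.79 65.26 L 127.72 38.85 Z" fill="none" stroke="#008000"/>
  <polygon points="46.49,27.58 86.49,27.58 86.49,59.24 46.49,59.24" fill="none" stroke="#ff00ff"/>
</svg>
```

; Generated by LaserGRBL
G21
G90
G0 X32.52 Y45.59
M4 S435
G1 X30.33 Y55.21 F2561
G1 X27.30 Y60.78
G1 X23.43 Y62.31
G1 X18.72 Y59.78
G1 X13.17 Y53.21
M5
G0 X100.89 Y76.75
M4 S435
G1 X92.57 Y82.49 F2561
G1 X92.97 Y75.59
G1 X96.06 Y62.64
G1 X95.80 Y50.23
G1 X86.14 Y44.94
M5
G0 X24.61 Y58.31
M4 S435
G1 X35.85 Y55.85 F2561
G1 X47.70 Y56.86
G1 X60.17 Y61.34
G1 X73.25 Y69.29
G1 X86.95 Y80.72
M5
G0 X67.04 Y70.38
M4 S435
G1 X81.54 Y78.59 F2561
G1 X91.10 Y83.56
G1 X95.71 Y85.29
G1 X95.39 Y83.78
G1 X90.13 Y79.03
M5
G0 X109.03 Y18.38
M4 S435
G1 X117.80 Y26.91 F2561
G1 X121.51 Y31.39
G1 X120.17 Y31.80
G1 X113.76 Y28.15
G1 X102.30 Y20.44
M5
G0 X112.60 Y23.63
M4 S435
G1 X35.62 Y84.04 F2561
G1 X113.73 Y49.26
G1 X88.87 Y63.73
G1 X72.79 Y33.18
G1 X127.72 Y59.59
G1 X112.60 Y23.63
M5
G0 X46.49 Y70.86
M4 S283
G1 X86.49 Y70.86 F3586
G1 X86.49 Y39.20
G1 X46.49 Y39.20
G1 X46.49 Y70.86
M5
G0 X0.00 Y0.00

Since the viewBox matches the mm dimensions, user units are millimetres directly. The only transform is the Y-flip y_m = 98.44 − y_svg.

Shape 1 is a quadratic bezier drawn with `<path>`. Its stroke #008000 means score at S435, F2561. After flipping Y the toolpath is (32.52,45.59) → (30.33,55.21) → (27.30,60.78) → (23.43,62.31) → (18.72,59.78) → (13.17,53.21).

Shape 2 is a cubic bezier drawn with `<path>`. Its stroke #008000 means score at S435, F2561. After flipping Y the toolpath is (100.89,76.75) → (92.57,82.49) → (92.97,75.59) → (96.06,62.64) → (95.80,50.23) → (86.14,44.94).

Shape 3 is a quadratic bezier drawn with `<path>`. Its stroke #008000 means score at S435, F2561. After flipping Y the toolpath is (24.61,58.31) → (35.85,55.85) → (47.70,56.86) → (60.17,61.34) → (73.25,69.29) → (86.95,80.72).

Shape 4 is a quadratic bezier drawn with `<path>`. Its stroke #008000 means score at S435, F2561. After flipping Y the toolpath is (67.04,70.38) → (81.54,78.59) → (91.10,83.56) → (95.71,85.29) → (95.39,83.78) → (90.13,79.03).

Shape 5 is a quadratic bezier drawn with `<path>`. Its stroke #008000 means score at S435, F2561. After flipping Y the toolpath is (109.03,18.38) → (117.80,26.91) → (121.51,31.39) → (120.17,31.80) → (113.76,28.15) → (102.30,20.44).

Shape 6 is a closed polygon drawn with `<path>`. Its stroke #008000 means score at S435, F2561. After flipping Y the toolpath is (112.60,23.63) → (35.62,84.04) → (113.73,49.26) → (88.87,63.73) → (72.79,33.18) → (127.72,59.59) → (112.60,23.63), returning to the start.

Shape 7 is a rectangle drawn with `<polygon>`. Its stroke #ff00ff means engrave at S283, F3586. After flipping Y the toolpath is (46.49,70.86) → (86.49,70.86) → (86.49,39.20) → (46.49,39.20) → (46.49,70.86), returning to the start.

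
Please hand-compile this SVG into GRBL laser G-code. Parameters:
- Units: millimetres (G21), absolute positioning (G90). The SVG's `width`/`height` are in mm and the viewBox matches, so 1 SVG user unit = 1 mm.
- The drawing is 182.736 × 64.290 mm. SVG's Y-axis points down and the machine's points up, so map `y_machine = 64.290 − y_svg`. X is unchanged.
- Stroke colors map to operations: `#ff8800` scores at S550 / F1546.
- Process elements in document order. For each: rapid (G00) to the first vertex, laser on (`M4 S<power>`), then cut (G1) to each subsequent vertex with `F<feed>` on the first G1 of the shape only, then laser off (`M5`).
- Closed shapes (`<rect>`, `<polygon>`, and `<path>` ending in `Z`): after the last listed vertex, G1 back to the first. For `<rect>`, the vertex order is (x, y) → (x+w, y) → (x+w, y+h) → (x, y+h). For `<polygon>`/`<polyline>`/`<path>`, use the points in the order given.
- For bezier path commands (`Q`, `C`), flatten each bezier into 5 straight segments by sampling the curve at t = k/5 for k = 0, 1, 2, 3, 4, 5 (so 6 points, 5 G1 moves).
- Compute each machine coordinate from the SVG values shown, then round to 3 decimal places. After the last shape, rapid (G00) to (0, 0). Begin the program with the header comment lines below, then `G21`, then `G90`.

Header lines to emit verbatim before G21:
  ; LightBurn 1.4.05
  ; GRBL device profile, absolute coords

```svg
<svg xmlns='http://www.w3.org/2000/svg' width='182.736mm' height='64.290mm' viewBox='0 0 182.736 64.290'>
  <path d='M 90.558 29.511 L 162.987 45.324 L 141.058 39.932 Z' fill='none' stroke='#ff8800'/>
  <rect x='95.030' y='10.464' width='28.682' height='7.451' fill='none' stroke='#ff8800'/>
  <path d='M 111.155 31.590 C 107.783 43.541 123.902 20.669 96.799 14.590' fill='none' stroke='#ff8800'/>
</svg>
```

; LightBurn 1.4.05
; GRBL device profile, absolute coords
G21
G90
G00 X90.558 Y34.779
M4 S550
G1 X162.987 Y18.966 F1546
G1 X141.058 Y24.358
G1 X90.558 Y34.779
M5
G00 X95.030 Y53.826
M4 S550
G1 X123.712 Y53.826 F1546
G1 X123.712 Y46.375
G1 X95.030 Y46.375
G1 X95.030 Y53.826
M5
G00 X111.155 Y32.700
M4 S550
G1 X110.969 Y29.295 F1546
G1 X112.451 Y31.770
G1 X112.590 Y37.648
G1 X108.376 Y44.450
G1 X96.799 Y49.700
M5
G00 X0.000 Y0.000

1 u = 1 mm; y_m = 64.290 − y.

[1] `<path>` closed polygon, #ff8800→score S550 F1546: (90.558,34.779) → (162.987,18.966) → (141.058,24.358) → (90.558,34.779) (closed)

[2] `<rect>` rectangle, #ff8800→score S550 F1546: (95.030,53.826) → (123.712,53.826) → (123.712,46.375) → (95.030,46.375) → (95.030,53.826) (closed)

[3] `<path>` cubic bezier, #ff8800→score S550 F1546: (111.155,32.700) → (110.969,29.295) → (112.451,31.770) → (112.590,37.648) → (108.376,44.450) → (96.799,49.700)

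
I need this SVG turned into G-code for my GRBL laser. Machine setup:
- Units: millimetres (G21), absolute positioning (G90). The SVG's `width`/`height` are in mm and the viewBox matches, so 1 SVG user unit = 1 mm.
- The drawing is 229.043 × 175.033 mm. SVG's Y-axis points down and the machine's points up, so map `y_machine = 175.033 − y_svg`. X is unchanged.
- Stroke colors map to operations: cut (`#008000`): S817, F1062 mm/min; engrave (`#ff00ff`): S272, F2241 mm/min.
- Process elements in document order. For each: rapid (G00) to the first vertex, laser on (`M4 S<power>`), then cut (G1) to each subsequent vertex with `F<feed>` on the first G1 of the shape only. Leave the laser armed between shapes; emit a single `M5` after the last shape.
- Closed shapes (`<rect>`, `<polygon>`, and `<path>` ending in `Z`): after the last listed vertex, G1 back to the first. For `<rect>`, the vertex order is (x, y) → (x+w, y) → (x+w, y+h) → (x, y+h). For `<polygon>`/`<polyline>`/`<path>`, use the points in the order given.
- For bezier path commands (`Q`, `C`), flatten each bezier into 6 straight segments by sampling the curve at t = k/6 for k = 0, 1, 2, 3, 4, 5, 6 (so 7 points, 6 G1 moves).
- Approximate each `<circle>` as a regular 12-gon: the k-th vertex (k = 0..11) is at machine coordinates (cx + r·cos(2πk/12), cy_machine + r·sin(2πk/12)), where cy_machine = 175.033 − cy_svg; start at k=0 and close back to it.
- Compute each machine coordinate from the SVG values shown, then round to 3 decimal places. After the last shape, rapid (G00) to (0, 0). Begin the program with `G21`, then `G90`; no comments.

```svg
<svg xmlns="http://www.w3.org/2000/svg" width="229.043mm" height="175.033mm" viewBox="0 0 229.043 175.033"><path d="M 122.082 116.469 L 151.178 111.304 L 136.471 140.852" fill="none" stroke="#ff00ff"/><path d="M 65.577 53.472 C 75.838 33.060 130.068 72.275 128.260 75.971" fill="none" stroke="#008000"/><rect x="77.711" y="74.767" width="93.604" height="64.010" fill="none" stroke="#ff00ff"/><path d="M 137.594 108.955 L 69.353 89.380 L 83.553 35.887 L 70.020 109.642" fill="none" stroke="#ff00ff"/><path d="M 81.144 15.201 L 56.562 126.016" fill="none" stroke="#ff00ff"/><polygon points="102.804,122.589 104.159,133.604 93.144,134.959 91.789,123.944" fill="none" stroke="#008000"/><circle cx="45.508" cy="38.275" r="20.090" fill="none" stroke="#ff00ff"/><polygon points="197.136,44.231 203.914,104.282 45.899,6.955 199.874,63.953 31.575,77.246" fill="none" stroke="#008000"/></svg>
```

G21
G90
G00 X122.082 Y58.564
M4 S272
G1 X151.178 Y63.729 F2241
G1 X136.471 Y34.181
G00 X65.577 Y121.561
M4 S817
G1 X73.909 Y127.239 F1062
G1 X86.790 Y125.621
G1 X101.444 Y119.352
G1 X115.093 Y111.074
G1 X124.957 Y103.429
G1 X128.260 Y99.062
G00 X77.711 Y100.266
M4 S272
G1 X171.315 Y100.266 F2241
G1 X171.315 Y36.256
G1 X77.711 Y36.256
G1 X77.711 Y100.266
G00 X137.594 Y66.078
M4 S272
G1 X69.353 Y85.653 F2241
G1 X83.553 Y139.146
G1 X70.020 Y65.391
G00 X81.144 Y159.832
M4 S272
G1 X56.562 Y49.017 F2241
G00 X102.804 Y52.444
M4 S817
G1 X104.159 Y41.429 F1062
G1 X93.144 Y40.074
G1 X91.789 Y51.089
G1 X102.804 Y52.444
G00 X65.598 Y136.758
M4 S272
G1 X62.906 Y146.803 F2241
G1 X55.553 Y154.156
G1 X45.508 Y156.848
G1 X35.463 Y154.156
G1 X28.110 Y146.803
G1 X25.418 Y136.758
G1 X28.110 Y126.713
G1 X35.463 Y119.360
G1 X45.508 Y116.668
G1 X55.553 Y119.360
G1 X62.906 Y126.713
G1 X65.598 Y136.758
G00 X197.136 Y130.802
M4 S817
G1 X203.914 Y70.751 F1062
G1 X45.899 Y168.078
G1 X199.874 Y111.080
G1 X31.575 Y97.787
G1 X197.136 Y130.802
M5
G00 X0.000 Y0.000

1 u = 1 mm; y_m = 175.033 − y.

[1] `<path>` open polyline, #ff00ff→engrave S272 F2241: (122.082,58.564) → (151.178,63.729) → (136.471,34.181)

[2] `<path>` cubic bezier, #008000→cut S817 F1062: (65.577,121.561) → (73.909,127.239) → (86.790,125.621) → (101.444,119.352) → (115.093,111.074) → (124.957,103.429) → (128.260,99.062)

[3] `<rect>` rectangle, #ff00ff→engrave S272 F2241: (77.711,100.266) → (171.315,100.266) → (171.315,36.256) → (77.711,36.256) → (77.711,100.266) (closed)

[4] `<path>` open polyline, #ff00ff→engrave S272 F2241: (137.594,66.078) → (69.353,85.653) → (83.553,139.146) → (70.020,65.391)

[5] `<path>` line segment, #ff00ff→engrave S272 F2241: (81.144,159.832) → (56.562,49.017)

[6] `<polygon>` regular polygon, #008000→cut S817 F1062: (102.804,52.444) → (104.159,41.429) → (93.144,40.074) → (91.789,51.089) → (102.804,52.444) (closed)

[7] `<circle>` circle, #ff00ff→engrave S272 F2241: (65.598,136.758) → (62.906,146.803) → (55.553,154.156) → (45.508,156.848) → (35.463,154.156) → (28.110,146.803) → (25.418,136.758) → (28.110,126.713) → (35.463,119.360) → (45.508,116.668) → (55.553,119.360) → (62.906,126.713) → (65.598,136.758) (closed)

[8] `<polygon>` closed polygon, #008000→cut S817 F1062: (197.136,130.802) → (203.914,70.751) → (45.899,168.078) → (199.874,111.080) → (31.575,97.787) → (197.136,130.802) (closed)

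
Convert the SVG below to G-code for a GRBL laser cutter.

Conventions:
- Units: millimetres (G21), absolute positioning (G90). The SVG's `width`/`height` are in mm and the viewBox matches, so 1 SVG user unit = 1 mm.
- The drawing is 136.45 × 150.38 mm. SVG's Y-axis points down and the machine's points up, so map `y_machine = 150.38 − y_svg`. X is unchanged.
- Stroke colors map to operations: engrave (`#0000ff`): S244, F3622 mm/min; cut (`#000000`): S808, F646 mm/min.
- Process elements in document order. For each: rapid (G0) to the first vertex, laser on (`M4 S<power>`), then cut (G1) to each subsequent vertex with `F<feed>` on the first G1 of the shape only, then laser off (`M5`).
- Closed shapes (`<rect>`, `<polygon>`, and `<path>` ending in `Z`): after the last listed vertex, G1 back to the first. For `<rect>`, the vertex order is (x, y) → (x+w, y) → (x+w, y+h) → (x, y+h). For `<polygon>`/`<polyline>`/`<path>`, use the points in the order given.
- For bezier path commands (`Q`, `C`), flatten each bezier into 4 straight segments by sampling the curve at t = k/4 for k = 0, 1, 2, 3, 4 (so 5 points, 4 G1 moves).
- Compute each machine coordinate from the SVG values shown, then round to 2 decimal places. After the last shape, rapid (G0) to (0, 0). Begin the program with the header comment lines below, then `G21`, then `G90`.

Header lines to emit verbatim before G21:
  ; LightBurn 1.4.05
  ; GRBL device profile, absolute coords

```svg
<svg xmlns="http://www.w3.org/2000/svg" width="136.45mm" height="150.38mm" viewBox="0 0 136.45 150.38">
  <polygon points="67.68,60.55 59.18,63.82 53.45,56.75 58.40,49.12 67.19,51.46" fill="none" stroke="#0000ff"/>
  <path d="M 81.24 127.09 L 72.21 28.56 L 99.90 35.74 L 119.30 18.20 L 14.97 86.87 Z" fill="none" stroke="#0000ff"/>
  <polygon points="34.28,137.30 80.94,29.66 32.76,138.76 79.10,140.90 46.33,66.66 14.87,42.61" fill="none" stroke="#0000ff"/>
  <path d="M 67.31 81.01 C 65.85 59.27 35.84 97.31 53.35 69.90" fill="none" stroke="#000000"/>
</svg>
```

; LightBurn 1.4.05
; GRBL device profile, absolute coords
G21
G90
G0 X67.68 Y89.83
M4 S244
G1 X59.18 Y86.56 F3622
G1 X53.45 Y93.63
G1 X58.40 Y101.26
G1 X67.19 Y98.92
G1 X67.68 Y89.83
M5
G0 X81.24 Y23.29
M4 S244
G1 X72.21 Y121.82 F3622
G1 X99.90 Y114.64
G1 X119.30 Y132.18
G1 X14.97 Y63.51
G1 X81.24 Y23.29
M5
G0 X34.28 Y13.08
M4 S244
G1 X80.94 Y120.72 F3622
G1 X32.76 Y11.62
G1 X79.10 Y9.48
G1 X46.33 Y83.72
G1 X14.87 Y107.77
G1 X34.28 Y13.08
M5
G0 X67.31 Y69.37
M4 S808
G1 X62.05 Y76.42 F646
G1 X53.22 Y72.80
G1 X47.94 Y70.24
G1 X53.35 Y80.48
M5
G0 X0.00 Y0.00

Since the viewBox matches the mm dimensions, user units are millimetres directly. The only transform is the Y-flip y_m = 150.38 − y_svg.

Shape 1 is a regular polygon drawn with `<polygon>`. Its stroke #0000ff means engrave at S244, F3622. After flipping Y the toolpath is (67.68,89.83) → (59.18,86.56) → (53.45,93.63) → (58.40,101.26) → (67.19,98.92) → (67.68,89.83), returning to the start.

Shape 2 is a closed polygon drawn with `<path>`. Its stroke #0000ff means engrave at S244, F3622. After flipping Y the toolpath is (81.24,23.29) → (72.21,121.82) → (99.90,114.64) → (119.30,132.18) → (14.97,63.51) → (81.24,23.29), returning to the start.

Shape 3 is a closed polygon drawn with `<polygon>`. Its stroke #0000ff means engrave at S244, F3622. After flipping Y the toolpath is (34.28,13.08) → (80.94,120.72) → (32.76,11.62) → (79.10,9.48) → (46.33,83.72) → (14.87,107.77) → (34.28,13.08), returning to the start.

Shape 4 is a cubic bezier drawn with `<path>`. Its stroke #000000 means cut at S808, F646. After flipping Y the toolpath is (67.31,69.37) → (62.05,76.42) → (53.22,72.80) → (47.94,70.24) → (53.35,80.48).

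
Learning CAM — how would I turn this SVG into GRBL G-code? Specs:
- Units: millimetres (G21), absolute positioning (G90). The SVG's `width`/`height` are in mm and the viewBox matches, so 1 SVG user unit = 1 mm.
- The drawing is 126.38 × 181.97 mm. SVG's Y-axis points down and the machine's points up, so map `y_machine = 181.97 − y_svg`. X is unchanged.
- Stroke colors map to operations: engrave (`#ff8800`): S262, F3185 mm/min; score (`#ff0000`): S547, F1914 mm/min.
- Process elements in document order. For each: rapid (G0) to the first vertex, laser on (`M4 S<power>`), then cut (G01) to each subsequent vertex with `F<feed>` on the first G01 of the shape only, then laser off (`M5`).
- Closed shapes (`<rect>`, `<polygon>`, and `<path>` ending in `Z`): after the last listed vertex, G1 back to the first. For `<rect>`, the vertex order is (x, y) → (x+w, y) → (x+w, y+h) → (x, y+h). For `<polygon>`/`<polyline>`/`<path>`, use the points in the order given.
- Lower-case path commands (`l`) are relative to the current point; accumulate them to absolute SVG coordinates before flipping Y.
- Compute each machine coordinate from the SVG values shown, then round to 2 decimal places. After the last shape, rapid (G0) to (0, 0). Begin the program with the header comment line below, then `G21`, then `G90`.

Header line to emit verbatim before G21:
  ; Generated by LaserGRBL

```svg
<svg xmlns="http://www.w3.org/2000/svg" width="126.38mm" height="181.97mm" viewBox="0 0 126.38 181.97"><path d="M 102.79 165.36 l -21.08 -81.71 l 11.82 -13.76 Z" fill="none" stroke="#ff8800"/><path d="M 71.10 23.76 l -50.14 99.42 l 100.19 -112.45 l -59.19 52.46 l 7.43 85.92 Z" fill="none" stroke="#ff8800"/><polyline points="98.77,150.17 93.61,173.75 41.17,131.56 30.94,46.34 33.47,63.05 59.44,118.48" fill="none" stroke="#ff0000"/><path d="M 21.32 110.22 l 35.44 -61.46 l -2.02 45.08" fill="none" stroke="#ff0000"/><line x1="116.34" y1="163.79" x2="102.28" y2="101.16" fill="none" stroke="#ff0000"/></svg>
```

viewBox `0 0 126.38 181.97` with mm width/height → 1 unit = 1 mm. Flip: y_m = 181.97 − y_svg.

**Shape 1** — `<path>` closed polygon, stroke `#ff8800` → engrave (S262, F3185). Machine vertices: (102.79,16.61) → (81.71,98.32) → (93.53,112.08) → (102.79,16.61). Closed: final G1 returns to the first vertex.

**Shape 2** — `<path>` closed polygon, stroke `#ff8800` → engrave (S262, F3185). Machine vertices: (71.10,158.21) → (20.96,58.79) → (121.15,171.24) → (61.96,118.78) → (69.39,32.86) → (71.10,158.21). Closed: final G1 returns to the first vertex.

**Shape 3** — `<polyline>` open polyline, stroke `#ff0000` → score (S547, F1914). Machine vertices: (98.77,31.80) → (93.61,8.22) → (41.17,50.41) → (30.94,135.63) → (33.47,118.92) → (59.44,63.49). Open path.

**Shape 4** — `<path>` open polyline, stroke `#ff0000` → score (S547, F1914). Machine vertices: (21.32,71.75) → (56.76,133.21) → (54.74,88.13). Open path.

**Shape 5** — `<line>` line segment, stroke `#ff0000` → score (S547, F1914). Machine vertices: (116.34,18.18) → (102.28,80.81). Open path.

; Generated by LaserGRBL
G21
G90
G0 X102.79 Y16.61
M4 S262
G01 X81.71 Y98.32 F3185
G01 X93.53 Y112.08
G01 X102.79 Y16.61
M5
G0 X71.10 Y158.21
M4 S262
G01 X20.96 Y58.79 F3185
G01 X121.15 Y171.24
G01 X61.96 Y118.78
G01 X69.39 Y32.86
G01 X71.10 Y158.21
M5
G0 X98.77 Y31.80
M4 S547
G01 X93.61 Y8.22 F1914
G01 X41.17 Y50.41
G01 X30.94 Y135.63
G01 X33.47 Y118.92
G01 X59.44 Y63.49
M5
G0 X21.32 Y71.75
M4 S547
G01 X56.76 Y133.21 F1914
G01 X54.74 Y88.13
M5
G0 X116.34 Y18.18
M4 S547
G01 X102.28 Y80.81 F1914
M5
G0 X0.00 Y0.00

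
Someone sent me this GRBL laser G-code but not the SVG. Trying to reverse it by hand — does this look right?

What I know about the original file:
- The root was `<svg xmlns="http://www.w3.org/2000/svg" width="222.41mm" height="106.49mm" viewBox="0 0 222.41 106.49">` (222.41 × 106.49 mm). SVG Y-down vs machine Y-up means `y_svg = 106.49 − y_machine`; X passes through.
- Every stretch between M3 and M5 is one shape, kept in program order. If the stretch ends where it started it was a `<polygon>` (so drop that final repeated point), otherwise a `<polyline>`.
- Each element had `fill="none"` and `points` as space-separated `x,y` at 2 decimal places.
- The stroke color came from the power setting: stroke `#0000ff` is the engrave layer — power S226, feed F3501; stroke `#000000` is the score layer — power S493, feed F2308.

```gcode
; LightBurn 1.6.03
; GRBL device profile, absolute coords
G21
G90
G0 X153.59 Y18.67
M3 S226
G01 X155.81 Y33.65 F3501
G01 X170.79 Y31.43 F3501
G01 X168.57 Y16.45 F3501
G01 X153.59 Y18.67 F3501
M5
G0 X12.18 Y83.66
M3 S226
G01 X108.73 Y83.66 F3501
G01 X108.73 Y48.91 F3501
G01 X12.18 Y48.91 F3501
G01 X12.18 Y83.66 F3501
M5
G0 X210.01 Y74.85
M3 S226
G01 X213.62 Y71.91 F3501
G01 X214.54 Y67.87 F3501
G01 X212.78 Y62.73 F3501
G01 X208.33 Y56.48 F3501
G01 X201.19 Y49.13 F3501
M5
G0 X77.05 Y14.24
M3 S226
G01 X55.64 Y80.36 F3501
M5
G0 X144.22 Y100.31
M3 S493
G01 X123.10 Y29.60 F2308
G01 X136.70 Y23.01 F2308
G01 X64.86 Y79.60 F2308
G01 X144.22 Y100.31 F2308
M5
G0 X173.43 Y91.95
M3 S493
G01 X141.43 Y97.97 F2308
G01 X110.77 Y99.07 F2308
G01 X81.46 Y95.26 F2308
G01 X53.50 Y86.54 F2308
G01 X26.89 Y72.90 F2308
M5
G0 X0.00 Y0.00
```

<svg xmlns="http://www.w3.org/2000/svg" width="222.41mm" height="106.49mm" viewBox="0 0 222.41 106.49">
  <polygon points="153.59,87.82 155.81,72.84 170.79,75.06 168.57,90.04" fill="none" stroke="#0000ff"/>
  <polygon points="12.18,22.83 108.73,22.83 108.73,57.58 12.18,57.58" fill="none" stroke="#0000ff"/>
  <polyline points="210.01,31.64 213.62,34.58 214.54,38.62 212.78,43.76 208.33,50.01 201.19,57.36" fill="none" stroke="#0000ff"/>
  <polyline points="77.05,92.25 55.64,26.13" fill="none" stroke="#0000ff"/>
  <polygon points="144.22,6.18 123.10,76.89 136.70,83.48 64.86,26.89" fill="none" stroke="#000000"/>
  <polyline points="173.43,14.54 141.43,8.52 110.77,7.42 81.46,11.23 53.50,19.95 26.89,33.59" fill="none" stroke="#000000"/>
</svg>

y_svg = 106.49 − y_m.

[1] S226→`#0000ff` (engrave); closed run; points: 153.59,87.82 155.81,72.84 170.79,75.06 168.57,90.04

[2] S226→`#0000ff` (engrave); closed run; points: 12.18,22.83 108.73,22.83 108.73,57.58 12.18,57.58

[3] S226→`#0000ff` (engrave); open run; points: 210.01,31.64 213.62,34.58 214.54,38.62 212.78,43.76 208.33,50.01 201.19,57.36

[4] S226→`#0000ff` (engrave); open run; points: 77.05,92.25 55.64,26.13

[5] S493→`#000000` (score); closed run; points: 144.22,6.18 123.10,76.89 136.70,83.48 64.86,26.89

[6] S493→`#000000` (score); open run; points: 173.43,14.54 141.43,8.52 110.77,7.42 81.46,11.23 53.50,19.95 26.89,33.59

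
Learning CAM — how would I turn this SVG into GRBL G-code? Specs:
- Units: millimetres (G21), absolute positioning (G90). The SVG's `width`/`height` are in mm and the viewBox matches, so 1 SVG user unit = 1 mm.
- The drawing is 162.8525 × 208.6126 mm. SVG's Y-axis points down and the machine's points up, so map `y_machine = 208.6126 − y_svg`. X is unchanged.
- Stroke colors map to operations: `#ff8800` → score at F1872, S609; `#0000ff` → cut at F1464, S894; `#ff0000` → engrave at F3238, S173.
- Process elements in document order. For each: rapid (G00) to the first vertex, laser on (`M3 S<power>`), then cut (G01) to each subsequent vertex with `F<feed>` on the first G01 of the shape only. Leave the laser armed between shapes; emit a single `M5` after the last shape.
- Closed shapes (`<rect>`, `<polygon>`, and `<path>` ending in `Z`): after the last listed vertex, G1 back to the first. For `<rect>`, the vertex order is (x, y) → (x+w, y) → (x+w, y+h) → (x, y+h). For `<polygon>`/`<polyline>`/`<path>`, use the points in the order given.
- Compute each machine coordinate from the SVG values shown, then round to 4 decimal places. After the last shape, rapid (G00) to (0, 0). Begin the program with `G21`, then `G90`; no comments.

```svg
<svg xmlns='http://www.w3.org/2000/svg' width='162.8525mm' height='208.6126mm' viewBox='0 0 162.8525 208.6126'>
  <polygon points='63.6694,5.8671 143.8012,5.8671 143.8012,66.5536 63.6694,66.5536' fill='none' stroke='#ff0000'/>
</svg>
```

1 u = 1 mm; y_m = 208.6126 − y.

[1] `<polygon>` rectangle, #ff0000→engrave S173 F3238: (63.6694,202.7455) → (143.8012,202.7455) → (143.8012,142.0590) → (63.6694,142.0590) → (63.6694,202.7455) (closed)

G21
G90
G00 X63.6694 Y202.7455
M3 S173
G01 X143.8012 Y202.7455 F3238
G01 X143.8012 Y142.0590
G01 X63.6694 Y142.0590
G01 X63.6694 Y202.7455
M5
G00 X0.0000 Y0.0000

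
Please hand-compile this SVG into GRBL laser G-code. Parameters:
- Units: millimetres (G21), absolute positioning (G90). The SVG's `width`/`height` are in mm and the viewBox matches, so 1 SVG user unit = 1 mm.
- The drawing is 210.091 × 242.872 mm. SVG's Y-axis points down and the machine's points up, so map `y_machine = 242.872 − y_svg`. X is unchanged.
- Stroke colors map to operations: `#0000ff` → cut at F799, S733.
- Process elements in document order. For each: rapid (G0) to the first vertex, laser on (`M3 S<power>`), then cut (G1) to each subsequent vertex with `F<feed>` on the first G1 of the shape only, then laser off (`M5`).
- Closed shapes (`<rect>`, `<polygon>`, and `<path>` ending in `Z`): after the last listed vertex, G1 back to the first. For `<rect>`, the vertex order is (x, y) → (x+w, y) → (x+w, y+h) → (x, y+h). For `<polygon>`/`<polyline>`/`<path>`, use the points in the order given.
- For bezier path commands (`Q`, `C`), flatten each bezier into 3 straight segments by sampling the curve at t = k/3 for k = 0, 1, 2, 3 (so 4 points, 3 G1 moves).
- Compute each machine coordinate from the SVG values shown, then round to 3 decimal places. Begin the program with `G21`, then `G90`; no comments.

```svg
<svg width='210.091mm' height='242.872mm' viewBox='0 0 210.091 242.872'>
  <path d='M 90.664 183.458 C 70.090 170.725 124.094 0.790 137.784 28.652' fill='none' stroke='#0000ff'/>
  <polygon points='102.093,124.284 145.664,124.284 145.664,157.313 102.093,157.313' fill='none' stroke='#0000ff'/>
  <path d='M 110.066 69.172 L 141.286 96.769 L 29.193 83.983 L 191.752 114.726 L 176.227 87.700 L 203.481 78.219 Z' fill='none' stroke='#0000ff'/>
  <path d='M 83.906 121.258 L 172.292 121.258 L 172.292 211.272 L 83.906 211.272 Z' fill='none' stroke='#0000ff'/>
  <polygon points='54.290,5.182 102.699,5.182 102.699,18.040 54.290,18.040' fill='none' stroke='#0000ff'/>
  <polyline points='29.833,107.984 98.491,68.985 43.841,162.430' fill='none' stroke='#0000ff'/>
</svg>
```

G21
G90
G0 X90.664 Y59.414
M3 S733
G1 X90.694 Y111.400 F799
G1 X114.911 Y189.298
G1 X137.784 Y214.220
M5
G0 X102.093 Y118.588
M3 S733
G1 X145.664 Y118.588 F799
G1 X145.664 Y85.559
G1 X102.093 Y85.559
G1 X102.093 Y118.588
M5
G0 X110.066 Y173.700
M3 S733
G1 X141.286 Y146.103 F799
G1 X29.193 Y158.889
G1 X191.752 Y128.146
G1 X176.227 Y155.172
G1 X203.481 Y164.653
G1 X110.066 Y173.700
M5
G0 X83.906 Y121.614
M3 S733
G1 X172.292 Y121.614 F799
G1 X172.292 Y31.600
G1 X83.906 Y31.600
G1 X83.906 Y121.614
M5
G0 X54.290 Y237.690
M3 S733
G1 X102.699 Y237.690 F799
G1 X102.699 Y224.832
G1 X54.290 Y224.832
G1 X54.290 Y237.690
M5
G0 X29.833 Y134.888
M3 S733
G1 X98.491 Y173.887 F799
G1 X43.841 Y80.442
M5

viewBox `0 0 210.091 242.872` with mm width/height → 1 unit = 1 mm. Flip: y_m = 242.872 − y_svg.

**Shape 1** — `<path>` cubic bezier, stroke `#0000ff` → cut (S733, F799). Control points (SVG): P0=(90.664,183.458), P1=(70.090,170.725), P2=(124.094,0.790), P3=(137.784,28.652); sampled at t=k/3. Machine vertices: (90.664,59.414) → (90.694,111.400) → (114.911,189.298) → (137.784,214.220). Open path.

**Shape 2** — `<polygon>` rectangle, stroke `#0000ff` → cut (S733, F799). Machine vertices: (102.093,118.588) → (145.664,118.588) → (145.664,85.559) → (102.093,85.559) → (102.093,118.588). Closed: final G1 returns to the first vertex.

**Shape 3** — `<path>` closed polygon, stroke `#0000ff` → cut (S733, F799). Machine vertices: (110.066,173.700) → (141.286,146.103) → (29.193,158.889) → (191.752,128.146) → (176.227,155.172) → (203.481,164.653) → (110.066,173.700). Closed: final G1 returns to the first vertex.

**Shape 4** — `<path>` rectangle, stroke `#0000ff` → cut (S733, F799). Machine vertices: (83.906,121.614) → (172.292,121.614) → (172.292,31.600) → (83.906,31.600) → (83.906,121.614). Closed: final G1 returns to the first vertex.

**Shape 5** — `<polygon>` rectangle, stroke `#0000ff` → cut (S733, F799). Machine vertices: (54.290,237.690) → (102.699,237.690) → (102.699,224.832) → (54.290,224.832) → (54.290,237.690). Closed: final G1 returns to the first vertex.

**Shape 6** — `<polyline>` open polyline, stroke `#0000ff` → cut (S733, F799). Machine vertices: (29.833,134.888) → (98.491,173.887) → (43.841,80.442). Open path.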